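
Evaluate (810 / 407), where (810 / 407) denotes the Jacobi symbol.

Reduce the numerator: 810 ≡ 403 (mod 407), so (810 / 407) = (403 / 407).
Both 403 ≡ 3 and 407 ≡ 3 (mod 4), so reciprocity gives (403 / 407) = -(407 / 403). Reduce: 407 ≡ 4 (mod 403). Now have -(4 / 403).
Factor out 2: 4 = 2^2. Since 403 ≡ 3 (mod 8), (2 / 403) = -1, and (2 / 403)^2 = +1. Now have -(1 / 403).
(1 / 403) = 1. Collecting the sign factors: -1.

-1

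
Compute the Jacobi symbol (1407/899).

Reduce the numerator: 1407 ≡ 508 (mod 899), so (1407/899) = (508/899).
Factor out 2: 508 = 2^2·127. Since 899 ≡ 3 (mod 8), (2/899) = -1, and (2/899)^2 = +1. Now have (127/899).
Both 127 ≡ 3 and 899 ≡ 3 (mod 4), so reciprocity gives (127/899) = -(899/127). Reduce: 899 ≡ 10 (mod 127). Now have -(10/127).
Factor out 2: 10 = 2·5. Since 127 ≡ 7 (mod 8), (2/127) = +1. Now have -(5/127).
5 ≡ 1 (mod 4), so quadratic reciprocity gives (5/127) = (127/5). Reduce: 127 ≡ 2 (mod 5). Now have -(2/5).
Factor out 2: 2 = 2. Since 5 ≡ 5 (mod 8), (2/5) = -1. Now have (1/5).
(1/5) = 1. Collecting the sign factors: 1.

1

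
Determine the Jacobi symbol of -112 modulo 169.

1

Reduce the numerator: -112 ≡ 57 (mod 169), so (-112 / 169) = (57 / 169).
57 ≡ 1 (mod 4), so quadratic reciprocity gives (57 / 169) = (169 / 57). Reduce: 169 ≡ 55 (mod 57). Now have (55 / 57).
57 ≡ 1 (mod 4), so quadratic reciprocity gives (55 / 57) = (57 / 55). Reduce: 57 ≡ 2 (mod 55). Now have (2 / 55).
Factor out 2: 2 = 2. Since 55 ≡ 7 (mod 8), (2 / 55) = +1. Now have (1 / 55).
(1 / 55) = 1. Collecting the sign factors: 1.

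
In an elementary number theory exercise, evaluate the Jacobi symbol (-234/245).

1

(-234/245)
  = (234/245)    [245 ≡ 1 mod 4 ⇒ (-1/245) = +1]
  = -(117/245)    [245 ≡ 5 mod 8 ⇒ (2/245) = -1]
  = -(245/117)    [QR: 117 ≡ 1 mod 4, sign kept]
  = -(11/117)    [245 ≡ 11 mod 117]
  = -(117/11)    [QR: 117 ≡ 1 mod 4, sign kept]
  = -(7/11)    [117 ≡ 7 mod 11]
  = (11/7)    [QR: both ≡ 3 mod 4, sign flips]
  = (4/7)    [11 ≡ 4 mod 7]
  = (1/7)    [7 ≡ 7 mod 8 ⇒ (2/7)^2 = +1]
  = 1    [(1/7) = 1]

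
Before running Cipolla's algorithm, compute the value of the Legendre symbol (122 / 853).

(122 / 853)
  = -(61 / 853)    [853 ≡ 5 mod 8 ⇒ (2 / 853) = -1]
  = -(853 / 61)    [QR: 61 ≡ 1 mod 4, sign kept]
  = -(60 / 61)    [853 ≡ 60 mod 61]
  = -(15 / 61)    [61 ≡ 5 mod 8 ⇒ (2 / 61)^2 = +1]
  = -(61 / 15)    [QR: 61 ≡ 1 mod 4, sign kept]
  = -(1 / 15)    [61 ≡ 1 mod 15]
  = -1    [(1 / 15) = 1]

-1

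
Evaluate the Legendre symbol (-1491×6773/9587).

-1

By multiplicativity, (-1491·6773/9587) = (-1491/9587)·(6773/9587).
First factor (-1491/9587):
(-1491/9587)
  = (8096/9587)    [-1491 ≡ 8096 mod 9587]
  = -(253/9587)    [9587 ≡ 3 mod 8 ⇒ (2/9587)^5 = -1]
  = -(9587/253)    [QR: 253 ≡ 1 mod 4, sign kept]
  = -(226/253)    [9587 ≡ 226 mod 253]
  = (113/253)    [253 ≡ 5 mod 8 ⇒ (2/253) = -1]
  = (253/113)    [QR: 113 ≡ 1 mod 4, sign kept]
  = (27/113)    [253 ≡ 27 mod 113]
  = (113/27)    [QR: 113 ≡ 1 mod 4, sign kept]
  = (5/27)    [113 ≡ 5 mod 27]
  = (27/5)    [QR: 5 ≡ 1 mod 4, sign kept]
  = (2/5)    [27 ≡ 2 mod 5]
  = -(1/5)    [5 ≡ 5 mod 8 ⇒ (2/5) = -1]
  = -1    [(1/5) = 1]
Second factor (6773/9587):
(6773/9587)
  = (9587/6773)    [QR: 6773 ≡ 1 mod 4, sign kept]
  = (2814/6773)    [9587 ≡ 2814 mod 6773]
  = -(1407/6773)    [6773 ≡ 5 mod 8 ⇒ (2/6773) = -1]
  = -(6773/1407)    [QR: 6773 ≡ 1 mod 4, sign kept]
  = -(1145/1407)    [6773 ≡ 1145 mod 1407]
  = -(1407/1145)    [QR: 1145 ≡ 1 mod 4, sign kept]
  = -(262/1145)    [1407 ≡ 262 mod 1145]
  = -(131/1145)    [1145 ≡ 1 mod 8 ⇒ (2/1145) = +1]
  = -(1145/131)    [QR: 1145 ≡ 1 mod 4, sign kept]
  = -(97/131)    [1145 ≡ 97 mod 131]
  = -(131/97)    [QR: 97 ≡ 1 mod 4, sign kept]
  = -(34/97)    [131 ≡ 34 mod 97]
  = -(17/97)    [97 ≡ 1 mod 8 ⇒ (2/97) = +1]
  = -(97/17)    [QR: 17 ≡ 1 mod 4, sign kept]
  = -(12/17)    [97 ≡ 12 mod 17]
  = -(3/17)    [17 ≡ 1 mod 8 ⇒ (2/17)^2 = +1]
  = -(17/3)    [QR: 17 ≡ 1 mod 4, sign kept]
  = -(2/3)    [17 ≡ 2 mod 3]
  = (1/3)    [3 ≡ 3 mod 8 ⇒ (2/3) = -1]
  = 1    [(1/3) = 1]
Product: (-1)·(1) = -1.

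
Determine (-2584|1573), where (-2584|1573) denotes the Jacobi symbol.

1

Pull out -1: (-2584|1573) = (-1|1573)·(2584|1573). Since 1573 ≡ 1 (mod 4), (-1|1573) = +1. Now have (2584|1573).
Reduce the numerator: 2584 ≡ 1011 (mod 1573), so (2584|1573) = (1011|1573).
1573 ≡ 1 (mod 4), so quadratic reciprocity gives (1011|1573) = (1573|1011). Reduce: 1573 ≡ 562 (mod 1011). Now have (562|1011).
Factor out 2: 562 = 2·281. Since 1011 ≡ 3 (mod 8), (2|1011) = -1. Now have -(281|1011).
281 ≡ 1 (mod 4), so quadratic reciprocity gives (281|1011) = (1011|281). Reduce: 1011 ≡ 168 (mod 281). Now have -(168|281).
Factor out 2: 168 = 2^3·21. Since 281 ≡ 1 (mod 8), (2|281) = +1, and (2|281)^3 = +1. Now have -(21|281).
21 ≡ 1 (mod 4), so quadratic reciprocity gives (21|281) = (281|21). Reduce: 281 ≡ 8 (mod 21). Now have -(8|21).
Factor out 2: 8 = 2^3. Since 21 ≡ 5 (mod 8), (2|21) = -1, and (2|21)^3 = -1. Now have (1|21).
(1|21) = 1. Collecting the sign factors: 1.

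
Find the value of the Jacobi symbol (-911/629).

(-911/629)
  = (347/629)    [-911 ≡ 347 mod 629]
  = (629/347)    [QR: 629 ≡ 1 mod 4, sign kept]
  = (282/347)    [629 ≡ 282 mod 347]
  = -(141/347)    [347 ≡ 3 mod 8 ⇒ (2/347) = -1]
  = -(347/141)    [QR: 141 ≡ 1 mod 4, sign kept]
  = -(65/141)    [347 ≡ 65 mod 141]
  = -(141/65)    [QR: 65 ≡ 1 mod 4, sign kept]
  = -(11/65)    [141 ≡ 11 mod 65]
  = -(65/11)    [QR: 65 ≡ 1 mod 4, sign kept]
  = -(10/11)    [65 ≡ 10 mod 11]
  = (5/11)    [11 ≡ 3 mod 8 ⇒ (2/11) = -1]
  = (11/5)    [QR: 5 ≡ 1 mod 4, sign kept]
  = (1/5)    [11 ≡ 1 mod 5]
  = 1    [(1/5) = 1]

1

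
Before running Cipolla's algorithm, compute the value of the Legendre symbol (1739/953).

(1739/953)
  = (786/953)    [1739 ≡ 786 mod 953]
  = (393/953)    [953 ≡ 1 mod 8 ⇒ (2/953) = +1]
  = (953/393)    [QR: 393 ≡ 1 mod 4, sign kept]
  = (167/393)    [953 ≡ 167 mod 393]
  = (393/167)    [QR: 393 ≡ 1 mod 4, sign kept]
  = (59/167)    [393 ≡ 59 mod 167]
  = -(167/59)    [QR: both ≡ 3 mod 4, sign flips]
  = -(49/59)    [167 ≡ 49 mod 59]
  = -(59/49)    [QR: 49 ≡ 1 mod 4, sign kept]
  = -(10/49)    [59 ≡ 10 mod 49]
  = -(5/49)    [49 ≡ 1 mod 8 ⇒ (2/49) = +1]
  = -(49/5)    [QR: 5 ≡ 1 mod 4, sign kept]
  = -(4/5)    [49 ≡ 4 mod 5]
  = -(1/5)    [5 ≡ 5 mod 8 ⇒ (2/5)^2 = +1]
  = -1    [(1/5) = 1]

-1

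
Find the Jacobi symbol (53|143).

1

53 ≡ 1 (mod 4), so quadratic reciprocity gives (53|143) = (143|53). Reduce: 143 ≡ 37 (mod 53). Now have (37|53).
37 ≡ 1 (mod 4), so quadratic reciprocity gives (37|53) = (53|37). Reduce: 53 ≡ 16 (mod 37). Now have (16|37).
Factor out 2: 16 = 2^4. Since 37 ≡ 5 (mod 8), (2|37) = -1, and (2|37)^4 = +1. Now have (1|37).
(1|37) = 1. Collecting the sign factors: 1.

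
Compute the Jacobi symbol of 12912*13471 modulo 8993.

-1

By multiplicativity, (12912·13471 / 8993) = (12912 / 8993)·(13471 / 8993).
First factor (12912 / 8993):
(12912 / 8993)
  = (3919 / 8993)    [12912 ≡ 3919 mod 8993]
  = (8993 / 3919)    [QR: 8993 ≡ 1 mod 4, sign kept]
  = (1155 / 3919)    [8993 ≡ 1155 mod 3919]
  = -(3919 / 1155)    [QR: both ≡ 3 mod 4, sign flips]
  = -(454 / 1155)    [3919 ≡ 454 mod 1155]
  = (227 / 1155)    [1155 ≡ 3 mod 8 ⇒ (2 / 1155) = -1]
  = -(1155 / 227)    [QR: both ≡ 3 mod 4, sign flips]
  = -(20 / 227)    [1155 ≡ 20 mod 227]
  = -(5 / 227)    [227 ≡ 3 mod 8 ⇒ (2 / 227)^2 = +1]
  = -(227 / 5)    [QR: 5 ≡ 1 mod 4, sign kept]
  = -(2 / 5)    [227 ≡ 2 mod 5]
  = (1 / 5)    [5 ≡ 5 mod 8 ⇒ (2 / 5) = -1]
  = 1    [(1 / 5) = 1]
Second factor (13471 / 8993):
(13471 / 8993)
  = (4478 / 8993)    [13471 ≡ 4478 mod 8993]
  = (2239 / 8993)    [8993 ≡ 1 mod 8 ⇒ (2 / 8993) = +1]
  = (8993 / 2239)    [QR: 8993 ≡ 1 mod 4, sign kept]
  = (37 / 2239)    [8993 ≡ 37 mod 2239]
  = (2239 / 37)    [QR: 37 ≡ 1 mod 4, sign kept]
  = (19 / 37)    [2239 ≡ 19 mod 37]
  = (37 / 19)    [QR: 37 ≡ 1 mod 4, sign kept]
  = (18 / 19)    [37 ≡ 18 mod 19]
  = -(9 / 19)    [19 ≡ 3 mod 8 ⇒ (2 / 19) = -1]
  = -(19 / 9)    [QR: 9 ≡ 1 mod 4, sign kept]
  = -(1 / 9)    [19 ≡ 1 mod 9]
  = -1    [(1 / 9) = 1]
Product: (1)·(-1) = -1.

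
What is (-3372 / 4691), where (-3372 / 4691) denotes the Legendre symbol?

(-3372 / 4691)
  = (1319 / 4691)    [-3372 ≡ 1319 mod 4691]
  = -(4691 / 1319)    [QR: both ≡ 3 mod 4, sign flips]
  = -(734 / 1319)    [4691 ≡ 734 mod 1319]
  = -(367 / 1319)    [1319 ≡ 7 mod 8 ⇒ (2 / 1319) = +1]
  = (1319 / 367)    [QR: both ≡ 3 mod 4, sign flips]
  = (218 / 367)    [1319 ≡ 218 mod 367]
  = (109 / 367)    [367 ≡ 7 mod 8 ⇒ (2 / 367) = +1]
  = (367 / 109)    [QR: 109 ≡ 1 mod 4, sign kept]
  = (40 / 109)    [367 ≡ 40 mod 109]
  = -(5 / 109)    [109 ≡ 5 mod 8 ⇒ (2 / 109)^3 = -1]
  = -(109 / 5)    [QR: 5 ≡ 1 mod 4, sign kept]
  = -(4 / 5)    [109 ≡ 4 mod 5]
  = -(1 / 5)    [5 ≡ 5 mod 8 ⇒ (2 / 5)^2 = +1]
  = -1    [(1 / 5) = 1]

-1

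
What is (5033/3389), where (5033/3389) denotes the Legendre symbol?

(5033/3389)
  = (1644/3389)    [5033 ≡ 1644 mod 3389]
  = (411/3389)    [3389 ≡ 5 mod 8 ⇒ (2/3389)^2 = +1]
  = (3389/411)    [QR: 3389 ≡ 1 mod 4, sign kept]
  = (101/411)    [3389 ≡ 101 mod 411]
  = (411/101)    [QR: 101 ≡ 1 mod 4, sign kept]
  = (7/101)    [411 ≡ 7 mod 101]
  = (101/7)    [QR: 101 ≡ 1 mod 4, sign kept]
  = (3/7)    [101 ≡ 3 mod 7]
  = -(7/3)    [QR: both ≡ 3 mod 4, sign flips]
  = -(1/3)    [7 ≡ 1 mod 3]
  = -1    [(1/3) = 1]

-1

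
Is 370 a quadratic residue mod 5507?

Factor out 2: 370 = 2·185. Since 5507 ≡ 3 (mod 8), (2/5507) = -1. Now have -(185/5507).
185 ≡ 1 (mod 4), so quadratic reciprocity gives (185/5507) = (5507/185). Reduce: 5507 ≡ 142 (mod 185). Now have -(142/185).
Factor out 2: 142 = 2·71. Since 185 ≡ 1 (mod 8), (2/185) = +1. Now have -(71/185).
185 ≡ 1 (mod 4), so quadratic reciprocity gives (71/185) = (185/71). Reduce: 185 ≡ 43 (mod 71). Now have -(43/71).
Both 43 ≡ 3 and 71 ≡ 3 (mod 4), so reciprocity gives (43/71) = -(71/43). Reduce: 71 ≡ 28 (mod 43). Now have (28/43).
Factor out 2: 28 = 2^2·7. Since 43 ≡ 3 (mod 8), (2/43) = -1, and (2/43)^2 = +1. Now have (7/43).
Both 7 ≡ 3 and 43 ≡ 3 (mod 4), so reciprocity gives (7/43) = -(43/7). Reduce: 43 ≡ 1 (mod 7). Now have -(1/7).
(1/7) = 1. Collecting the sign factors: -1.
(370/5507) = -1, and 5507 is prime, so 370 is not a quadratic residue mod 5507.

no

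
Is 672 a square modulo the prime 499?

(672/499)
  = (173/499)    [672 ≡ 173 mod 499]
  = (499/173)    [QR: 173 ≡ 1 mod 4, sign kept]
  = (153/173)    [499 ≡ 153 mod 173]
  = (173/153)    [QR: 153 ≡ 1 mod 4, sign kept]
  = (20/153)    [173 ≡ 20 mod 153]
  = (5/153)    [153 ≡ 1 mod 8 ⇒ (2/153)^2 = +1]
  = (153/5)    [QR: 5 ≡ 1 mod 4, sign kept]
  = (3/5)    [153 ≡ 3 mod 5]
  = (5/3)    [QR: 5 ≡ 1 mod 4, sign kept]
  = (2/3)    [5 ≡ 2 mod 3]
  = -(1/3)    [3 ≡ 3 mod 8 ⇒ (2/3) = -1]
  = -1    [(1/3) = 1]
The Legendre symbol is -1, so x^2 ≡ 672 (mod 499) has no solution.

no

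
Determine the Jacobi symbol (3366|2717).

0

Reduce the numerator: 3366 ≡ 649 (mod 2717), so (3366|2717) = (649|2717).
649 ≡ 1 (mod 4), so quadratic reciprocity gives (649|2717) = (2717|649). Reduce: 2717 ≡ 121 (mod 649). Now have (121|649).
121 ≡ 1 (mod 4), so quadratic reciprocity gives (121|649) = (649|121). Reduce: 649 ≡ 44 (mod 121). Now have (44|121).
Factor out 2: 44 = 2^2·11. Since 121 ≡ 1 (mod 8), (2|121) = +1, and (2|121)^2 = +1. Now have (11|121).
121 ≡ 1 (mod 4), so quadratic reciprocity gives (11|121) = (121|11). Reduce: 121 ≡ 0 (mod 11). Now have (0|11).
The numerator is now 0 with denominator 11 > 1: the symbol is 0.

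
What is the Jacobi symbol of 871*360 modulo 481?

0

By multiplicativity, (871·360/481) = (871/481)·(360/481).
First factor (871/481):
Reduce the numerator: 871 ≡ 390 (mod 481), so (871/481) = (390/481).
Factor out 2: 390 = 2·195. Since 481 ≡ 1 (mod 8), (2/481) = +1. Now have (195/481).
481 ≡ 1 (mod 4), so quadratic reciprocity gives (195/481) = (481/195). Reduce: 481 ≡ 91 (mod 195). Now have (91/195).
Both 91 ≡ 3 and 195 ≡ 3 (mod 4), so reciprocity gives (91/195) = -(195/91). Reduce: 195 ≡ 13 (mod 91). Now have -(13/91).
13 ≡ 1 (mod 4), so quadratic reciprocity gives (13/91) = (91/13). Reduce: 91 ≡ 0 (mod 13). Now have -(0/13).
The numerator is now 0 with denominator 13 > 1: the symbol is 0.
Second factor (360/481):
Factor out 2: 360 = 2^3·45. Since 481 ≡ 1 (mod 8), (2/481) = +1, and (2/481)^3 = +1. Now have (45/481).
45 ≡ 1 (mod 4), so quadratic reciprocity gives (45/481) = (481/45). Reduce: 481 ≡ 31 (mod 45). Now have (31/45).
45 ≡ 1 (mod 4), so quadratic reciprocity gives (31/45) = (45/31). Reduce: 45 ≡ 14 (mod 31). Now have (14/31).
Factor out 2: 14 = 2·7. Since 31 ≡ 7 (mod 8), (2/31) = +1. Now have (7/31).
Both 7 ≡ 3 and 31 ≡ 3 (mod 4), so reciprocity gives (7/31) = -(31/7). Reduce: 31 ≡ 3 (mod 7). Now have -(3/7).
Both 3 ≡ 3 and 7 ≡ 3 (mod 4), so reciprocity gives (3/7) = -(7/3). Reduce: 7 ≡ 1 (mod 3). Now have (1/3).
(1/3) = 1. Collecting the sign factors: 1.
Product: (0)·(1) = 0.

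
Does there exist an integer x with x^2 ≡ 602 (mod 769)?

(602|769)
  = (301|769)    [769 ≡ 1 mod 8 ⇒ (2|769) = +1]
  = (769|301)    [QR: 301 ≡ 1 mod 4, sign kept]
  = (167|301)    [769 ≡ 167 mod 301]
  = (301|167)    [QR: 301 ≡ 1 mod 4, sign kept]
  = (134|167)    [301 ≡ 134 mod 167]
  = (67|167)    [167 ≡ 7 mod 8 ⇒ (2|167) = +1]
  = -(167|67)    [QR: both ≡ 3 mod 4, sign flips]
  = -(33|67)    [167 ≡ 33 mod 67]
  = -(67|33)    [QR: 33 ≡ 1 mod 4, sign kept]
  = -(1|33)    [67 ≡ 1 mod 33]
  = -1    [(1|33) = 1]
The Legendre symbol is -1, so x^2 ≡ 602 (mod 769) has no solution.

no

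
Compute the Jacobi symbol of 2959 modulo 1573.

0

Reduce the numerator: 2959 ≡ 1386 (mod 1573), so (2959|1573) = (1386|1573).
Factor out 2: 1386 = 2·693. Since 1573 ≡ 5 (mod 8), (2|1573) = -1. Now have -(693|1573).
693 ≡ 1 (mod 4), so quadratic reciprocity gives (693|1573) = (1573|693). Reduce: 1573 ≡ 187 (mod 693). Now have -(187|693).
693 ≡ 1 (mod 4), so quadratic reciprocity gives (187|693) = (693|187). Reduce: 693 ≡ 132 (mod 187). Now have -(132|187).
Factor out 2: 132 = 2^2·33. Since 187 ≡ 3 (mod 8), (2|187) = -1, and (2|187)^2 = +1. Now have -(33|187).
33 ≡ 1 (mod 4), so quadratic reciprocity gives (33|187) = (187|33). Reduce: 187 ≡ 22 (mod 33). Now have -(22|33).
Factor out 2: 22 = 2·11. Since 33 ≡ 1 (mod 8), (2|33) = +1. Now have -(11|33).
33 ≡ 1 (mod 4), so quadratic reciprocity gives (11|33) = (33|11). Reduce: 33 ≡ 0 (mod 11). Now have -(0|11).
The numerator is now 0 with denominator 11 > 1: the symbol is 0.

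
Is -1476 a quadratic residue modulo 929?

no

(-1476/929)
  = (1476/929)    [929 ≡ 1 mod 4 ⇒ (-1/929) = +1]
  = (547/929)    [1476 ≡ 547 mod 929]
  = (929/547)    [QR: 929 ≡ 1 mod 4, sign kept]
  = (382/547)    [929 ≡ 382 mod 547]
  = -(191/547)    [547 ≡ 3 mod 8 ⇒ (2/547) = -1]
  = (547/191)    [QR: both ≡ 3 mod 4, sign flips]
  = (165/191)    [547 ≡ 165 mod 191]
  = (191/165)    [QR: 165 ≡ 1 mod 4, sign kept]
  = (26/165)    [191 ≡ 26 mod 165]
  = -(13/165)    [165 ≡ 5 mod 8 ⇒ (2/165) = -1]
  = -(165/13)    [QR: 13 ≡ 1 mod 4, sign kept]
  = -(9/13)    [165 ≡ 9 mod 13]
  = -(13/9)    [QR: 9 ≡ 1 mod 4, sign kept]
  = -(4/9)    [13 ≡ 4 mod 9]
  = -(1/9)    [9 ≡ 1 mod 8 ⇒ (2/9)^2 = +1]
  = -1    [(1/9) = 1]
(-1476/929) = -1, and 929 is prime, so -1476 is not a quadratic residue mod 929.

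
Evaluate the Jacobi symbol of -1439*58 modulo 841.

0

By multiplicativity, (-1439·58 / 841) = (-1439 / 841)·(58 / 841).
First factor (-1439 / 841):
(-1439 / 841)
  = (243 / 841)    [-1439 ≡ 243 mod 841]
  = (841 / 243)    [QR: 841 ≡ 1 mod 4, sign kept]
  = (112 / 243)    [841 ≡ 112 mod 243]
  = (7 / 243)    [243 ≡ 3 mod 8 ⇒ (2 / 243)^4 = +1]
  = -(243 / 7)    [QR: both ≡ 3 mod 4, sign flips]
  = -(5 / 7)    [243 ≡ 5 mod 7]
  = -(7 / 5)    [QR: 5 ≡ 1 mod 4, sign kept]
  = -(2 / 5)    [7 ≡ 2 mod 5]
  = (1 / 5)    [5 ≡ 5 mod 8 ⇒ (2 / 5) = -1]
  = 1    [(1 / 5) = 1]
Second factor (58 / 841):
(58 / 841)
  = (29 / 841)    [841 ≡ 1 mod 8 ⇒ (2 / 841) = +1]
  = (841 / 29)    [QR: 29 ≡ 1 mod 4, sign kept]
  = (0 / 29)    [841 ≡ 0 mod 29]
  = 0    [numerator 0, gcd > 1]
Product: (1)·(0) = 0.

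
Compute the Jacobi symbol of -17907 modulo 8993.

(-17907|8993)
  = (79|8993)    [-17907 ≡ 79 mod 8993]
  = (8993|79)    [QR: 8993 ≡ 1 mod 4, sign kept]
  = (66|79)    [8993 ≡ 66 mod 79]
  = (33|79)    [79 ≡ 7 mod 8 ⇒ (2|79) = +1]
  = (79|33)    [QR: 33 ≡ 1 mod 4, sign kept]
  = (13|33)    [79 ≡ 13 mod 33]
  = (33|13)    [QR: 13 ≡ 1 mod 4, sign kept]
  = (7|13)    [33 ≡ 7 mod 13]
  = (13|7)    [QR: 13 ≡ 1 mod 4, sign kept]
  = (6|7)    [13 ≡ 6 mod 7]
  = (3|7)    [7 ≡ 7 mod 8 ⇒ (2|7) = +1]
  = -(7|3)    [QR: both ≡ 3 mod 4, sign flips]
  = -(1|3)    [7 ≡ 1 mod 3]
  = -1    [(1|3) = 1]

-1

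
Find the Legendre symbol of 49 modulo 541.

1

(49/541)
  = (541/49)    [QR: 49 ≡ 1 mod 4, sign kept]
  = (2/49)    [541 ≡ 2 mod 49]
  = (1/49)    [49 ≡ 1 mod 8 ⇒ (2/49) = +1]
  = 1    [(1/49) = 1]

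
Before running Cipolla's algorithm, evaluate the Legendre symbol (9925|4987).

-1

(9925|4987)
  = (4938|4987)    [9925 ≡ 4938 mod 4987]
  = -(2469|4987)    [4987 ≡ 3 mod 8 ⇒ (2|4987) = -1]
  = -(4987|2469)    [QR: 2469 ≡ 1 mod 4, sign kept]
  = -(49|2469)    [4987 ≡ 49 mod 2469]
  = -(2469|49)    [QR: 49 ≡ 1 mod 4, sign kept]
  = -(19|49)    [2469 ≡ 19 mod 49]
  = -(49|19)    [QR: 49 ≡ 1 mod 4, sign kept]
  = -(11|19)    [49 ≡ 11 mod 19]
  = (19|11)    [QR: both ≡ 3 mod 4, sign flips]
  = (8|11)    [19 ≡ 8 mod 11]
  = -(1|11)    [11 ≡ 3 mod 8 ⇒ (2|11)^3 = -1]
  = -1    [(1|11) = 1]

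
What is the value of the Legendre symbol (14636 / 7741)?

1

Reduce the numerator: 14636 ≡ 6895 (mod 7741), so (14636 / 7741) = (6895 / 7741).
7741 ≡ 1 (mod 4), so quadratic reciprocity gives (6895 / 7741) = (7741 / 6895). Reduce: 7741 ≡ 846 (mod 6895). Now have (846 / 6895).
Factor out 2: 846 = 2·423. Since 6895 ≡ 7 (mod 8), (2 / 6895) = +1. Now have (423 / 6895).
Both 423 ≡ 3 and 6895 ≡ 3 (mod 4), so reciprocity gives (423 / 6895) = -(6895 / 423). Reduce: 6895 ≡ 127 (mod 423). Now have -(127 / 423).
Both 127 ≡ 3 and 423 ≡ 3 (mod 4), so reciprocity gives (127 / 423) = -(423 / 127). Reduce: 423 ≡ 42 (mod 127). Now have (42 / 127).
Factor out 2: 42 = 2·21. Since 127 ≡ 7 (mod 8), (2 / 127) = +1. Now have (21 / 127).
21 ≡ 1 (mod 4), so quadratic reciprocity gives (21 / 127) = (127 / 21). Reduce: 127 ≡ 1 (mod 21). Now have (1 / 21).
(1 / 21) = 1. Collecting the sign factors: 1.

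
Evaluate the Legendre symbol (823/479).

-1

(823/479)
  = (344/479)    [823 ≡ 344 mod 479]
  = (43/479)    [479 ≡ 7 mod 8 ⇒ (2/479)^3 = +1]
  = -(479/43)    [QR: both ≡ 3 mod 4, sign flips]
  = -(6/43)    [479 ≡ 6 mod 43]
  = (3/43)    [43 ≡ 3 mod 8 ⇒ (2/43) = -1]
  = -(43/3)    [QR: both ≡ 3 mod 4, sign flips]
  = -(1/3)    [43 ≡ 1 mod 3]
  = -1    [(1/3) = 1]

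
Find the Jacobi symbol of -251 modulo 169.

Pull out -1: (-251|169) = (-1|169)·(251|169). Since 169 ≡ 1 (mod 4), (-1|169) = +1. Now have (251|169).
Reduce the numerator: 251 ≡ 82 (mod 169), so (251|169) = (82|169).
Factor out 2: 82 = 2·41. Since 169 ≡ 1 (mod 8), (2|169) = +1. Now have (41|169).
41 ≡ 1 (mod 4), so quadratic reciprocity gives (41|169) = (169|41). Reduce: 169 ≡ 5 (mod 41). Now have (5|41).
5 ≡ 1 (mod 4), so quadratic reciprocity gives (5|41) = (41|5). Reduce: 41 ≡ 1 (mod 5). Now have (1|5).
(1|5) = 1. Collecting the sign factors: 1.

1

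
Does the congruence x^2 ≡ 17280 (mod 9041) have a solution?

Reduce the numerator: 17280 ≡ 8239 (mod 9041), so (17280/9041) = (8239/9041).
9041 ≡ 1 (mod 4), so quadratic reciprocity gives (8239/9041) = (9041/8239). Reduce: 9041 ≡ 802 (mod 8239). Now have (802/8239).
Factor out 2: 802 = 2·401. Since 8239 ≡ 7 (mod 8), (2/8239) = +1. Now have (401/8239).
401 ≡ 1 (mod 4), so quadratic reciprocity gives (401/8239) = (8239/401). Reduce: 8239 ≡ 219 (mod 401). Now have (219/401).
401 ≡ 1 (mod 4), so quadratic reciprocity gives (219/401) = (401/219). Reduce: 401 ≡ 182 (mod 219). Now have (182/219).
Factor out 2: 182 = 2·91. Since 219 ≡ 3 (mod 8), (2/219) = -1. Now have -(91/219).
Both 91 ≡ 3 and 219 ≡ 3 (mod 4), so reciprocity gives (91/219) = -(219/91). Reduce: 219 ≡ 37 (mod 91). Now have (37/91).
37 ≡ 1 (mod 4), so quadratic reciprocity gives (37/91) = (91/37). Reduce: 91 ≡ 17 (mod 37). Now have (17/37).
17 ≡ 1 (mod 4), so quadratic reciprocity gives (17/37) = (37/17). Reduce: 37 ≡ 3 (mod 17). Now have (3/17).
17 ≡ 1 (mod 4), so quadratic reciprocity gives (3/17) = (17/3). Reduce: 17 ≡ 2 (mod 3). Now have (2/3).
Factor out 2: 2 = 2. Since 3 ≡ 3 (mod 8), (2/3) = -1. Now have -(1/3).
(1/3) = 1. Collecting the sign factors: -1.
The Legendre symbol is -1, so x^2 ≡ 17280 (mod 9041) has no solution.

no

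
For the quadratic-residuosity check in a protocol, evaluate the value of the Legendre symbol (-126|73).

-1

Reduce the numerator: -126 ≡ 20 (mod 73), so (-126|73) = (20|73).
Factor out 2: 20 = 2^2·5. Since 73 ≡ 1 (mod 8), (2|73) = +1, and (2|73)^2 = +1. Now have (5|73).
5 ≡ 1 (mod 4), so quadratic reciprocity gives (5|73) = (73|5). Reduce: 73 ≡ 3 (mod 5). Now have (3|5).
5 ≡ 1 (mod 4), so quadratic reciprocity gives (3|5) = (5|3). Reduce: 5 ≡ 2 (mod 3). Now have (2|3).
Factor out 2: 2 = 2. Since 3 ≡ 3 (mod 8), (2|3) = -1. Now have -(1|3).
(1|3) = 1. Collecting the sign factors: -1.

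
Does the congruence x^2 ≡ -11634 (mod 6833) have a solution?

no

Reduce the numerator: -11634 ≡ 2032 (mod 6833), so (-11634|6833) = (2032|6833).
Factor out 2: 2032 = 2^4·127. Since 6833 ≡ 1 (mod 8), (2|6833) = +1, and (2|6833)^4 = +1. Now have (127|6833).
6833 ≡ 1 (mod 4), so quadratic reciprocity gives (127|6833) = (6833|127). Reduce: 6833 ≡ 102 (mod 127). Now have (102|127).
Factor out 2: 102 = 2·51. Since 127 ≡ 7 (mod 8), (2|127) = +1. Now have (51|127).
Both 51 ≡ 3 and 127 ≡ 3 (mod 4), so reciprocity gives (51|127) = -(127|51). Reduce: 127 ≡ 25 (mod 51). Now have -(25|51).
25 ≡ 1 (mod 4), so quadratic reciprocity gives (25|51) = (51|25). Reduce: 51 ≡ 1 (mod 25). Now have -(1|25).
(1|25) = 1. Collecting the sign factors: -1.
The Legendre symbol is -1, so x^2 ≡ -11634 (mod 6833) has no solution.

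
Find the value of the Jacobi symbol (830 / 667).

-1

Reduce the numerator: 830 ≡ 163 (mod 667), so (830 / 667) = (163 / 667).
Both 163 ≡ 3 and 667 ≡ 3 (mod 4), so reciprocity gives (163 / 667) = -(667 / 163). Reduce: 667 ≡ 15 (mod 163). Now have -(15 / 163).
Both 15 ≡ 3 and 163 ≡ 3 (mod 4), so reciprocity gives (15 / 163) = -(163 / 15). Reduce: 163 ≡ 13 (mod 15). Now have (13 / 15).
13 ≡ 1 (mod 4), so quadratic reciprocity gives (13 / 15) = (15 / 13). Reduce: 15 ≡ 2 (mod 13). Now have (2 / 13).
Factor out 2: 2 = 2. Since 13 ≡ 5 (mod 8), (2 / 13) = -1. Now have -(1 / 13).
(1 / 13) = 1. Collecting the sign factors: -1.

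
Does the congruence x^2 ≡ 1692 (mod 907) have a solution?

(1692/907)
  = (785/907)    [1692 ≡ 785 mod 907]
  = (907/785)    [QR: 785 ≡ 1 mod 4, sign kept]
  = (122/785)    [907 ≡ 122 mod 785]
  = (61/785)    [785 ≡ 1 mod 8 ⇒ (2/785) = +1]
  = (785/61)    [QR: 61 ≡ 1 mod 4, sign kept]
  = (53/61)    [785 ≡ 53 mod 61]
  = (61/53)    [QR: 53 ≡ 1 mod 4, sign kept]
  = (8/53)    [61 ≡ 8 mod 53]
  = -(1/53)    [53 ≡ 5 mod 8 ⇒ (2/53)^3 = -1]
  = -1    [(1/53) = 1]
The Legendre symbol is -1, so x^2 ≡ 1692 (mod 907) has no solution.

no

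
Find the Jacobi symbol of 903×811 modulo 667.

By multiplicativity, (903·811|667) = (903|667)·(811|667).
First factor (903|667):
(903|667)
  = (236|667)    [903 ≡ 236 mod 667]
  = (59|667)    [667 ≡ 3 mod 8 ⇒ (2|667)^2 = +1]
  = -(667|59)    [QR: both ≡ 3 mod 4, sign flips]
  = -(18|59)    [667 ≡ 18 mod 59]
  = (9|59)    [59 ≡ 3 mod 8 ⇒ (2|59) = -1]
  = (59|9)    [QR: 9 ≡ 1 mod 4, sign kept]
  = (5|9)    [59 ≡ 5 mod 9]
  = (9|5)    [QR: 5 ≡ 1 mod 4, sign kept]
  = (4|5)    [9 ≡ 4 mod 5]
  = (1|5)    [5 ≡ 5 mod 8 ⇒ (2|5)^2 = +1]
  = 1    [(1|5) = 1]
Second factor (811|667):
(811|667)
  = (144|667)    [811 ≡ 144 mod 667]
  = (9|667)    [667 ≡ 3 mod 8 ⇒ (2|667)^4 = +1]
  = (667|9)    [QR: 9 ≡ 1 mod 4, sign kept]
  = (1|9)    [667 ≡ 1 mod 9]
  = 1    [(1|9) = 1]
Product: (1)·(1) = 1.

1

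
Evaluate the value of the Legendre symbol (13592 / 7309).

1

(13592 / 7309)
  = (6283 / 7309)    [13592 ≡ 6283 mod 7309]
  = (7309 / 6283)    [QR: 7309 ≡ 1 mod 4, sign kept]
  = (1026 / 6283)    [7309 ≡ 1026 mod 6283]
  = -(513 / 6283)    [6283 ≡ 3 mod 8 ⇒ (2 / 6283) = -1]
  = -(6283 / 513)    [QR: 513 ≡ 1 mod 4, sign kept]
  = -(127 / 513)    [6283 ≡ 127 mod 513]
  = -(513 / 127)    [QR: 513 ≡ 1 mod 4, sign kept]
  = -(5 / 127)    [513 ≡ 5 mod 127]
  = -(127 / 5)    [QR: 5 ≡ 1 mod 4, sign kept]
  = -(2 / 5)    [127 ≡ 2 mod 5]
  = (1 / 5)    [5 ≡ 5 mod 8 ⇒ (2 / 5) = -1]
  = 1    [(1 / 5) = 1]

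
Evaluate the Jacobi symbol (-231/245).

(-231/245)
  = (231/245)    [245 ≡ 1 mod 4 ⇒ (-1/245) = +1]
  = (245/231)    [QR: 245 ≡ 1 mod 4, sign kept]
  = (14/231)    [245 ≡ 14 mod 231]
  = (7/231)    [231 ≡ 7 mod 8 ⇒ (2/231) = +1]
  = -(231/7)    [QR: both ≡ 3 mod 4, sign flips]
  = -(0/7)    [231 ≡ 0 mod 7]
  = 0    [numerator 0, gcd > 1]

0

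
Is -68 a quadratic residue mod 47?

no

Pull out -1: (-68|47) = (-1|47)·(68|47). Since 47 ≡ 3 (mod 4), (-1|47) = -1. Now have -(68|47).
Reduce the numerator: 68 ≡ 21 (mod 47), so (68|47) = (21|47).
21 ≡ 1 (mod 4), so quadratic reciprocity gives (21|47) = (47|21). Reduce: 47 ≡ 5 (mod 21). Now have -(5|21).
5 ≡ 1 (mod 4), so quadratic reciprocity gives (5|21) = (21|5). Reduce: 21 ≡ 1 (mod 5). Now have -(1|5).
(1|5) = 1. Collecting the sign factors: -1.
(-68|47) = -1, and 47 is prime, so -68 is not a quadratic residue mod 47.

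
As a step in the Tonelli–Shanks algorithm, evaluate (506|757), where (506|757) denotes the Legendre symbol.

Factor out 2: 506 = 2·253. Since 757 ≡ 5 (mod 8), (2|757) = -1. Now have -(253|757).
253 ≡ 1 (mod 4), so quadratic reciprocity gives (253|757) = (757|253). Reduce: 757 ≡ 251 (mod 253). Now have -(251|253).
253 ≡ 1 (mod 4), so quadratic reciprocity gives (251|253) = (253|251). Reduce: 253 ≡ 2 (mod 251). Now have -(2|251).
Factor out 2: 2 = 2. Since 251 ≡ 3 (mod 8), (2|251) = -1. Now have (1|251).
(1|251) = 1. Collecting the sign factors: 1.

1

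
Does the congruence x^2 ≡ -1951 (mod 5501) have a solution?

yes

(-1951/5501)
  = (3550/5501)    [-1951 ≡ 3550 mod 5501]
  = -(1775/5501)    [5501 ≡ 5 mod 8 ⇒ (2/5501) = -1]
  = -(5501/1775)    [QR: 5501 ≡ 1 mod 4, sign kept]
  = -(176/1775)    [5501 ≡ 176 mod 1775]
  = -(11/1775)    [1775 ≡ 7 mod 8 ⇒ (2/1775)^4 = +1]
  = (1775/11)    [QR: both ≡ 3 mod 4, sign flips]
  = (4/11)    [1775 ≡ 4 mod 11]
  = (1/11)    [11 ≡ 3 mod 8 ⇒ (2/11)^2 = +1]
  = 1    [(1/11) = 1]
The Legendre symbol is 1, so x^2 ≡ -1951 (mod 5501) has solution.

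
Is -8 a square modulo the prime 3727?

no

Reduce the numerator: -8 ≡ 3719 (mod 3727), so (-8/3727) = (3719/3727).
Both 3719 ≡ 3 and 3727 ≡ 3 (mod 4), so reciprocity gives (3719/3727) = -(3727/3719). Reduce: 3727 ≡ 8 (mod 3719). Now have -(8/3719).
Factor out 2: 8 = 2^3. Since 3719 ≡ 7 (mod 8), (2/3719) = +1, and (2/3719)^3 = +1. Now have -(1/3719).
(1/3719) = 1. Collecting the sign factors: -1.
(-8/3727) = -1, and 3727 is prime, so -8 is not a quadratic residue mod 3727.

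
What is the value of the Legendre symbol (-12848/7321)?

Pull out -1: (-12848/7321) = (-1/7321)·(12848/7321). Since 7321 ≡ 1 (mod 4), (-1/7321) = +1. Now have (12848/7321).
Reduce the numerator: 12848 ≡ 5527 (mod 7321), so (12848/7321) = (5527/7321).
7321 ≡ 1 (mod 4), so quadratic reciprocity gives (5527/7321) = (7321/5527). Reduce: 7321 ≡ 1794 (mod 5527). Now have (1794/5527).
Factor out 2: 1794 = 2·897. Since 5527 ≡ 7 (mod 8), (2/5527) = +1. Now have (897/5527).
897 ≡ 1 (mod 4), so quadratic reciprocity gives (897/5527) = (5527/897). Reduce: 5527 ≡ 145 (mod 897). Now have (145/897).
145 ≡ 1 (mod 4), so quadratic reciprocity gives (145/897) = (897/145). Reduce: 897 ≡ 27 (mod 145). Now have (27/145).
145 ≡ 1 (mod 4), so quadratic reciprocity gives (27/145) = (145/27). Reduce: 145 ≡ 10 (mod 27). Now have (10/27).
Factor out 2: 10 = 2·5. Since 27 ≡ 3 (mod 8), (2/27) = -1. Now have -(5/27).
5 ≡ 1 (mod 4), so quadratic reciprocity gives (5/27) = (27/5). Reduce: 27 ≡ 2 (mod 5). Now have -(2/5).
Factor out 2: 2 = 2. Since 5 ≡ 5 (mod 8), (2/5) = -1. Now have (1/5).
(1/5) = 1. Collecting the sign factors: 1.

1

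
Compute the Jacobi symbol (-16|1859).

-1

Reduce the numerator: -16 ≡ 1843 (mod 1859), so (-16|1859) = (1843|1859).
Both 1843 ≡ 3 and 1859 ≡ 3 (mod 4), so reciprocity gives (1843|1859) = -(1859|1843). Reduce: 1859 ≡ 16 (mod 1843). Now have -(16|1843).
Factor out 2: 16 = 2^4. Since 1843 ≡ 3 (mod 8), (2|1843) = -1, and (2|1843)^4 = +1. Now have -(1|1843).
(1|1843) = 1. Collecting the sign factors: -1.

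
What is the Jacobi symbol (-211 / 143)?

(-211 / 143)
  = (75 / 143)    [-211 ≡ 75 mod 143]
  = -(143 / 75)    [QR: both ≡ 3 mod 4, sign flips]
  = -(68 / 75)    [143 ≡ 68 mod 75]
  = -(17 / 75)    [75 ≡ 3 mod 8 ⇒ (2 / 75)^2 = +1]
  = -(75 / 17)    [QR: 17 ≡ 1 mod 4, sign kept]
  = -(7 / 17)    [75 ≡ 7 mod 17]
  = -(17 / 7)    [QR: 17 ≡ 1 mod 4, sign kept]
  = -(3 / 7)    [17 ≡ 3 mod 7]
  = (7 / 3)    [QR: both ≡ 3 mod 4, sign flips]
  = (1 / 3)    [7 ≡ 1 mod 3]
  = 1    [(1 / 3) = 1]

1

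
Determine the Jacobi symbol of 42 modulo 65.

-1

(42/65)
  = (21/65)    [65 ≡ 1 mod 8 ⇒ (2/65) = +1]
  = (65/21)    [QR: 21 ≡ 1 mod 4, sign kept]
  = (2/21)    [65 ≡ 2 mod 21]
  = -(1/21)    [21 ≡ 5 mod 8 ⇒ (2/21) = -1]
  = -1    [(1/21) = 1]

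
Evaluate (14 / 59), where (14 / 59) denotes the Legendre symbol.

(14 / 59)
  = -(7 / 59)    [59 ≡ 3 mod 8 ⇒ (2 / 59) = -1]
  = (59 / 7)    [QR: both ≡ 3 mod 4, sign flips]
  = (3 / 7)    [59 ≡ 3 mod 7]
  = -(7 / 3)    [QR: both ≡ 3 mod 4, sign flips]
  = -(1 / 3)    [7 ≡ 1 mod 3]
  = -1    [(1 / 3) = 1]

-1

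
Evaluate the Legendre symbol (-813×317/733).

By multiplicativity, (-813·317/733) = (-813/733)·(317/733).
First factor (-813/733):
(-813/733)
  = (813/733)    [733 ≡ 1 mod 4 ⇒ (-1/733) = +1]
  = (80/733)    [813 ≡ 80 mod 733]
  = (5/733)    [733 ≡ 5 mod 8 ⇒ (2/733)^4 = +1]
  = (733/5)    [QR: 5 ≡ 1 mod 4, sign kept]
  = (3/5)    [733 ≡ 3 mod 5]
  = (5/3)    [QR: 5 ≡ 1 mod 4, sign kept]
  = (2/3)    [5 ≡ 2 mod 3]
  = -(1/3)    [3 ≡ 3 mod 8 ⇒ (2/3) = -1]
  = -1    [(1/3) = 1]
Second factor (317/733):
(317/733)
  = (733/317)    [QR: 317 ≡ 1 mod 4, sign kept]
  = (99/317)    [733 ≡ 99 mod 317]
  = (317/99)    [QR: 317 ≡ 1 mod 4, sign kept]
  = (20/99)    [317 ≡ 20 mod 99]
  = (5/99)    [99 ≡ 3 mod 8 ⇒ (2/99)^2 = +1]
  = (99/5)    [QR: 5 ≡ 1 mod 4, sign kept]
  = (4/5)    [99 ≡ 4 mod 5]
  = (1/5)    [5 ≡ 5 mod 8 ⇒ (2/5)^2 = +1]
  = 1    [(1/5) = 1]
Product: (-1)·(1) = -1.

-1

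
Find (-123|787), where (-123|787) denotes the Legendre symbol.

1

(-123|787)
  = -(123|787)    [787 ≡ 3 mod 4 ⇒ (-1|787) = -1]
  = (787|123)    [QR: both ≡ 3 mod 4, sign flips]
  = (49|123)    [787 ≡ 49 mod 123]
  = (123|49)    [QR: 49 ≡ 1 mod 4, sign kept]
  = (25|49)    [123 ≡ 25 mod 49]
  = (49|25)    [QR: 25 ≡ 1 mod 4, sign kept]
  = (24|25)    [49 ≡ 24 mod 25]
  = (3|25)    [25 ≡ 1 mod 8 ⇒ (2|25)^3 = +1]
  = (25|3)    [QR: 25 ≡ 1 mod 4, sign kept]
  = (1|3)    [25 ≡ 1 mod 3]
  = 1    [(1|3) = 1]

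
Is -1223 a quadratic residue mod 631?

(-1223/631)
  = (39/631)    [-1223 ≡ 39 mod 631]
  = -(631/39)    [QR: both ≡ 3 mod 4, sign flips]
  = -(7/39)    [631 ≡ 7 mod 39]
  = (39/7)    [QR: both ≡ 3 mod 4, sign flips]
  = (4/7)    [39 ≡ 4 mod 7]
  = (1/7)    [7 ≡ 7 mod 8 ⇒ (2/7)^2 = +1]
  = 1    [(1/7) = 1]
(-1223/631) = 1, and 631 is prime, so -1223 is a quadratic residue mod 631.

yes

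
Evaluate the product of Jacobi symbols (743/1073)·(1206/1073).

-1

By multiplicativity, (743·1206/1073) = (743/1073)·(1206/1073).
First factor (743/1073):
(743/1073)
  = (1073/743)    [QR: 1073 ≡ 1 mod 4, sign kept]
  = (330/743)    [1073 ≡ 330 mod 743]
  = (165/743)    [743 ≡ 7 mod 8 ⇒ (2/743) = +1]
  = (743/165)    [QR: 165 ≡ 1 mod 4, sign kept]
  = (83/165)    [743 ≡ 83 mod 165]
  = (165/83)    [QR: 165 ≡ 1 mod 4, sign kept]
  = (82/83)    [165 ≡ 82 mod 83]
  = -(41/83)    [83 ≡ 3 mod 8 ⇒ (2/83) = -1]
  = -(83/41)    [QR: 41 ≡ 1 mod 4, sign kept]
  = -(1/41)    [83 ≡ 1 mod 41]
  = -1    [(1/41) = 1]
Second factor (1206/1073):
(1206/1073)
  = (133/1073)    [1206 ≡ 133 mod 1073]
  = (1073/133)    [QR: 133 ≡ 1 mod 4, sign kept]
  = (9/133)    [1073 ≡ 9 mod 133]
  = (133/9)    [QR: 9 ≡ 1 mod 4, sign kept]
  = (7/9)    [133 ≡ 7 mod 9]
  = (9/7)    [QR: 9 ≡ 1 mod 4, sign kept]
  = (2/7)    [9 ≡ 2 mod 7]
  = (1/7)    [7 ≡ 7 mod 8 ⇒ (2/7) = +1]
  = 1    [(1/7) = 1]
Product: (-1)·(1) = -1.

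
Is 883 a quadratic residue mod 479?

Reduce the numerator: 883 ≡ 404 (mod 479), so (883/479) = (404/479).
Factor out 2: 404 = 2^2·101. Since 479 ≡ 7 (mod 8), (2/479) = +1, and (2/479)^2 = +1. Now have (101/479).
101 ≡ 1 (mod 4), so quadratic reciprocity gives (101/479) = (479/101). Reduce: 479 ≡ 75 (mod 101). Now have (75/101).
101 ≡ 1 (mod 4), so quadratic reciprocity gives (75/101) = (101/75). Reduce: 101 ≡ 26 (mod 75). Now have (26/75).
Factor out 2: 26 = 2·13. Since 75 ≡ 3 (mod 8), (2/75) = -1. Now have -(13/75).
13 ≡ 1 (mod 4), so quadratic reciprocity gives (13/75) = (75/13). Reduce: 75 ≡ 10 (mod 13). Now have -(10/13).
Factor out 2: 10 = 2·5. Since 13 ≡ 5 (mod 8), (2/13) = -1. Now have (5/13).
5 ≡ 1 (mod 4), so quadratic reciprocity gives (5/13) = (13/5). Reduce: 13 ≡ 3 (mod 5). Now have (3/5).
5 ≡ 1 (mod 4), so quadratic reciprocity gives (3/5) = (5/3). Reduce: 5 ≡ 2 (mod 3). Now have (2/3).
Factor out 2: 2 = 2. Since 3 ≡ 3 (mod 8), (2/3) = -1. Now have -(1/3).
(1/3) = 1. Collecting the sign factors: -1.
The Legendre symbol is -1, so x^2 ≡ 883 (mod 479) has no solution.

no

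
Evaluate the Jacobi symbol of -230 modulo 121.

Reduce the numerator: -230 ≡ 12 (mod 121), so (-230/121) = (12/121).
Factor out 2: 12 = 2^2·3. Since 121 ≡ 1 (mod 8), (2/121) = +1, and (2/121)^2 = +1. Now have (3/121).
121 ≡ 1 (mod 4), so quadratic reciprocity gives (3/121) = (121/3). Reduce: 121 ≡ 1 (mod 3). Now have (1/3).
(1/3) = 1. Collecting the sign factors: 1.

1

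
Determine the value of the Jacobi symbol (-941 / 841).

(-941 / 841)
  = (741 / 841)    [-941 ≡ 741 mod 841]
  = (841 / 741)    [QR: 741 ≡ 1 mod 4, sign kept]
  = (100 / 741)    [841 ≡ 100 mod 741]
  = (25 / 741)    [741 ≡ 5 mod 8 ⇒ (2 / 741)^2 = +1]
  = (741 / 25)    [QR: 25 ≡ 1 mod 4, sign kept]
  = (16 / 25)    [741 ≡ 16 mod 25]
  = (1 / 25)    [25 ≡ 1 mod 8 ⇒ (2 / 25)^4 = +1]
  = 1    [(1 / 25) = 1]

1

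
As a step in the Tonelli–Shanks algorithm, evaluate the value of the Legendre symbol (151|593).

-1

(151|593)
  = (593|151)    [QR: 593 ≡ 1 mod 4, sign kept]
  = (140|151)    [593 ≡ 140 mod 151]
  = (35|151)    [151 ≡ 7 mod 8 ⇒ (2|151)^2 = +1]
  = -(151|35)    [QR: both ≡ 3 mod 4, sign flips]
  = -(11|35)    [151 ≡ 11 mod 35]
  = (35|11)    [QR: both ≡ 3 mod 4, sign flips]
  = (2|11)    [35 ≡ 2 mod 11]
  = -(1|11)    [11 ≡ 3 mod 8 ⇒ (2|11) = -1]
  = -1    [(1|11) = 1]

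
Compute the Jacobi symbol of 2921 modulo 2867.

(2921/2867)
  = (54/2867)    [2921 ≡ 54 mod 2867]
  = -(27/2867)    [2867 ≡ 3 mod 8 ⇒ (2/2867) = -1]
  = (2867/27)    [QR: both ≡ 3 mod 4, sign flips]
  = (5/27)    [2867 ≡ 5 mod 27]
  = (27/5)    [QR: 5 ≡ 1 mod 4, sign kept]
  = (2/5)    [27 ≡ 2 mod 5]
  = -(1/5)    [5 ≡ 5 mod 8 ⇒ (2/5) = -1]
  = -1    [(1/5) = 1]

-1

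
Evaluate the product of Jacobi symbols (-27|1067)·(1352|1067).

By multiplicativity, (-27·1352|1067) = (-27|1067)·(1352|1067).
First factor (-27|1067):
(-27|1067)
  = (1040|1067)    [-27 ≡ 1040 mod 1067]
  = (65|1067)    [1067 ≡ 3 mod 8 ⇒ (2|1067)^4 = +1]
  = (1067|65)    [QR: 65 ≡ 1 mod 4, sign kept]
  = (27|65)    [1067 ≡ 27 mod 65]
  = (65|27)    [QR: 65 ≡ 1 mod 4, sign kept]
  = (11|27)    [65 ≡ 11 mod 27]
  = -(27|11)    [QR: both ≡ 3 mod 4, sign flips]
  = -(5|11)    [27 ≡ 5 mod 11]
  = -(11|5)    [QR: 5 ≡ 1 mod 4, sign kept]
  = -(1|5)    [11 ≡ 1 mod 5]
  = -1    [(1|5) = 1]
Second factor (1352|1067):
(1352|1067)
  = (285|1067)    [1352 ≡ 285 mod 1067]
  = (1067|285)    [QR: 285 ≡ 1 mod 4, sign kept]
  = (212|285)    [1067 ≡ 212 mod 285]
  = (53|285)    [285 ≡ 5 mod 8 ⇒ (2|285)^2 = +1]
  = (285|53)    [QR: 53 ≡ 1 mod 4, sign kept]
  = (20|53)    [285 ≡ 20 mod 53]
  = (5|53)    [53 ≡ 5 mod 8 ⇒ (2|53)^2 = +1]
  = (53|5)    [QR: 5 ≡ 1 mod 4, sign kept]
  = (3|5)    [53 ≡ 3 mod 5]
  = (5|3)    [QR: 5 ≡ 1 mod 4, sign kept]
  = (2|3)    [5 ≡ 2 mod 3]
  = -(1|3)    [3 ≡ 3 mod 8 ⇒ (2|3) = -1]
  = -1    [(1|3) = 1]
Product: (-1)·(-1) = 1.

1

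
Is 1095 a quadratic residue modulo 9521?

yes

(1095/9521)
  = (9521/1095)    [QR: 9521 ≡ 1 mod 4, sign kept]
  = (761/1095)    [9521 ≡ 761 mod 1095]
  = (1095/761)    [QR: 761 ≡ 1 mod 4, sign kept]
  = (334/761)    [1095 ≡ 334 mod 761]
  = (167/761)    [761 ≡ 1 mod 8 ⇒ (2/761) = +1]
  = (761/167)    [QR: 761 ≡ 1 mod 4, sign kept]
  = (93/167)    [761 ≡ 93 mod 167]
  = (167/93)    [QR: 93 ≡ 1 mod 4, sign kept]
  = (74/93)    [167 ≡ 74 mod 93]
  = -(37/93)    [93 ≡ 5 mod 8 ⇒ (2/93) = -1]
  = -(93/37)    [QR: 37 ≡ 1 mod 4, sign kept]
  = -(19/37)    [93 ≡ 19 mod 37]
  = -(37/19)    [QR: 37 ≡ 1 mod 4, sign kept]
  = -(18/19)    [37 ≡ 18 mod 19]
  = (9/19)    [19 ≡ 3 mod 8 ⇒ (2/19) = -1]
  = (19/9)    [QR: 9 ≡ 1 mod 4, sign kept]
  = (1/9)    [19 ≡ 1 mod 9]
  = 1    [(1/9) = 1]
(1095/9521) = 1, and 9521 is prime, so 1095 is a quadratic residue mod 9521.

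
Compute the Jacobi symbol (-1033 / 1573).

-1

Reduce the numerator: -1033 ≡ 540 (mod 1573), so (-1033 / 1573) = (540 / 1573).
Factor out 2: 540 = 2^2·135. Since 1573 ≡ 5 (mod 8), (2 / 1573) = -1, and (2 / 1573)^2 = +1. Now have (135 / 1573).
1573 ≡ 1 (mod 4), so quadratic reciprocity gives (135 / 1573) = (1573 / 135). Reduce: 1573 ≡ 88 (mod 135). Now have (88 / 135).
Factor out 2: 88 = 2^3·11. Since 135 ≡ 7 (mod 8), (2 / 135) = +1, and (2 / 135)^3 = +1. Now have (11 / 135).
Both 11 ≡ 3 and 135 ≡ 3 (mod 4), so reciprocity gives (11 / 135) = -(135 / 11). Reduce: 135 ≡ 3 (mod 11). Now have -(3 / 11).
Both 3 ≡ 3 and 11 ≡ 3 (mod 4), so reciprocity gives (3 / 11) = -(11 / 3). Reduce: 11 ≡ 2 (mod 3). Now have (2 / 3).
Factor out 2: 2 = 2. Since 3 ≡ 3 (mod 8), (2 / 3) = -1. Now have -(1 / 3).
(1 / 3) = 1. Collecting the sign factors: -1.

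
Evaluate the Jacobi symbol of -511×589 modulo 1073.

-1

By multiplicativity, (-511·589/1073) = (-511/1073)·(589/1073).
First factor (-511/1073):
(-511/1073)
  = (562/1073)    [-511 ≡ 562 mod 1073]
  = (281/1073)    [1073 ≡ 1 mod 8 ⇒ (2/1073) = +1]
  = (1073/281)    [QR: 281 ≡ 1 mod 4, sign kept]
  = (230/281)    [1073 ≡ 230 mod 281]
  = (115/281)    [281 ≡ 1 mod 8 ⇒ (2/281) = +1]
  = (281/115)    [QR: 281 ≡ 1 mod 4, sign kept]
  = (51/115)    [281 ≡ 51 mod 115]
  = -(115/51)    [QR: both ≡ 3 mod 4, sign flips]
  = -(13/51)    [115 ≡ 13 mod 51]
  = -(51/13)    [QR: 13 ≡ 1 mod 4, sign kept]
  = -(12/13)    [51 ≡ 12 mod 13]
  = -(3/13)    [13 ≡ 5 mod 8 ⇒ (2/13)^2 = +1]
  = -(13/3)    [QR: 13 ≡ 1 mod 4, sign kept]
  = -(1/3)    [13 ≡ 1 mod 3]
  = -1    [(1/3) = 1]
Second factor (589/1073):
(589/1073)
  = (1073/589)    [QR: 589 ≡ 1 mod 4, sign kept]
  = (484/589)    [1073 ≡ 484 mod 589]
  = (121/589)    [589 ≡ 5 mod 8 ⇒ (2/589)^2 = +1]
  = (589/121)    [QR: 121 ≡ 1 mod 4, sign kept]
  = (105/121)    [589 ≡ 105 mod 121]
  = (121/105)    [QR: 105 ≡ 1 mod 4, sign kept]
  = (16/105)    [121 ≡ 16 mod 105]
  = (1/105)    [105 ≡ 1 mod 8 ⇒ (2/105)^4 = +1]
  = 1    [(1/105) = 1]
Product: (-1)·(1) = -1.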